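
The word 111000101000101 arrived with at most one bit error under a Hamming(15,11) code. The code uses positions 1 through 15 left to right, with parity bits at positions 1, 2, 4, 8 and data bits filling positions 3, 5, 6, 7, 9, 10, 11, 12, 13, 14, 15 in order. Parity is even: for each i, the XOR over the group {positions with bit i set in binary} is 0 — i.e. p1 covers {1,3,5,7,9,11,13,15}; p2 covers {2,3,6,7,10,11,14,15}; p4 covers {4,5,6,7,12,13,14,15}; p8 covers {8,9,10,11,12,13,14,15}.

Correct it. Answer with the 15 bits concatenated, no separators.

111000101001101

s1 (pos 1,3,5,7,9,11,13,15): 1⊕1⊕0⊕1⊕1⊕0⊕1⊕1 = 0
s2 (pos 2,3,6,7,10,11,14,15): 1⊕1⊕0⊕1⊕0⊕0⊕0⊕1 = 0
s4 (pos 4,5,6,7,12,13,14,15): 0⊕0⊕0⊕1⊕0⊕1⊕0⊕1 = 1
s8 (pos 8,9,10,11,12,13,14,15): 0⊕1⊕0⊕0⊕0⊕1⊕0⊕1 = 1
Syndrome s8…s1 = 1100 → error at position 12.
Flip position 12: 111000101000101 → 111000101001101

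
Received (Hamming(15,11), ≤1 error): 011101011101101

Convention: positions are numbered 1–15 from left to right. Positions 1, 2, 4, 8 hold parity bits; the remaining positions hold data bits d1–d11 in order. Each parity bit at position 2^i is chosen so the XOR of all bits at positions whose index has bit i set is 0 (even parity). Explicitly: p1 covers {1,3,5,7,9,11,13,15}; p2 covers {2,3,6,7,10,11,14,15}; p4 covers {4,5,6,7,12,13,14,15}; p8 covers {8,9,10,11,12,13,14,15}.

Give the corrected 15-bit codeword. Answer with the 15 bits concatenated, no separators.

s1 (pos 1,3,5,7,9,11,13,15): 0⊕1⊕0⊕0⊕1⊕0⊕1⊕1 = 0
s2 (pos 2,3,6,7,10,11,14,15): 1⊕1⊕1⊕0⊕1⊕0⊕0⊕1 = 1
s4 (pos 4,5,6,7,12,13,14,15): 1⊕0⊕1⊕0⊕1⊕1⊕0⊕1 = 1
s8 (pos 8,9,10,11,12,13,14,15): 1⊕1⊕1⊕0⊕1⊕1⊕0⊕1 = 0
Syndrome s8…s1 = 0110 → error at position 6.
Flip position 6: 011101011101101 → 011100011101101

011100011101101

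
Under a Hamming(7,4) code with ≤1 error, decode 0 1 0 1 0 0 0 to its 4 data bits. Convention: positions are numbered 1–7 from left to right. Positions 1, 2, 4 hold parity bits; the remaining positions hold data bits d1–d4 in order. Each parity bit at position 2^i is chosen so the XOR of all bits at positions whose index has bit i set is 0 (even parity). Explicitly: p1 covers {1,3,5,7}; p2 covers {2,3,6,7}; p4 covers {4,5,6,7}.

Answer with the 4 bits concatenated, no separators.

s1 (pos 1,3,5,7): 0⊕0⊕0⊕0 = 0
s2 (pos 2,3,6,7): 1⊕0⊕0⊕0 = 1
s4 (pos 4,5,6,7): 1⊕0⊕0⊕0 = 1
Syndrome s4…s1 = 110 → error at position 6.
Flip position 6: 0101000 → 0101010
Read data bits from positions 3,5,6,7: 0010

0010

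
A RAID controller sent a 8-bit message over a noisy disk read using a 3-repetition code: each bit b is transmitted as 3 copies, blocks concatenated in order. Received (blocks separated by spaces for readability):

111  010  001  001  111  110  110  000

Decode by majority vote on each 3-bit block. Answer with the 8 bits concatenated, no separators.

Block 1 (111): 3 ones → 1
Block 2 (010): 1 one → 0
Block 3 (001): 1 one → 0
Block 4 (001): 1 one → 0
Block 5 (111): 3 ones → 1
Block 6 (110): 2 ones → 1
Block 7 (110): 2 ones → 1
Block 8 (000): 0 ones → 0

10001110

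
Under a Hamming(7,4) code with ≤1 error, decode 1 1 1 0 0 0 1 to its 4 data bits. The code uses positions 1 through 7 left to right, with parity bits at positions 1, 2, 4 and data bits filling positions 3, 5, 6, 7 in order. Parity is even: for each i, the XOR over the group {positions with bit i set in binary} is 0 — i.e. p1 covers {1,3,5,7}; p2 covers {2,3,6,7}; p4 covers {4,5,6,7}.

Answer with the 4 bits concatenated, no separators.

s1 (pos 1,3,5,7): 1⊕1⊕0⊕1 = 1
s2 (pos 2,3,6,7): 1⊕1⊕0⊕1 = 1
s4 (pos 4,5,6,7): 0⊕0⊕0⊕1 = 1
Syndrome s4…s1 = 111 → error at position 7.
Flip position 7: 1110001 → 1110000
Read data bits from positions 3,5,6,7: 1000

1000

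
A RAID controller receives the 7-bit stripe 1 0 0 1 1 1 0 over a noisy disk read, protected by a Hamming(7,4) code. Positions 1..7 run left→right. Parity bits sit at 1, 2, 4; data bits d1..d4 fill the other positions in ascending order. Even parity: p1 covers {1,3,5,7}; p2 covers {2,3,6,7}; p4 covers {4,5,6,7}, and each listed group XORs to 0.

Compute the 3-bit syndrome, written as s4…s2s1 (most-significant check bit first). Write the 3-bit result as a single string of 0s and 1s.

s1 (pos 1,3,5,7): 1⊕0⊕1⊕0 = 0
s2 (pos 2,3,6,7): 0⊕0⊕1⊕0 = 1
s4 (pos 4,5,6,7): 1⊕1⊕1⊕0 = 1
Syndrome s4…s1 = 110 → error at position 6.

110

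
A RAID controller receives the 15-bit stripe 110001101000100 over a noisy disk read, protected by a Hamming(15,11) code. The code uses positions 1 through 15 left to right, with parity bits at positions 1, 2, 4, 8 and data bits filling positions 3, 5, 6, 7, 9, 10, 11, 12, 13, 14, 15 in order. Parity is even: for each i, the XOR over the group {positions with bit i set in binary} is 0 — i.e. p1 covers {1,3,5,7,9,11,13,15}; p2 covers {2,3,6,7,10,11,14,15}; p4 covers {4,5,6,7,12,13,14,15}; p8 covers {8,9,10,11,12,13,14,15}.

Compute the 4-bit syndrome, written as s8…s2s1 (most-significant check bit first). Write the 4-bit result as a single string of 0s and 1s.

0110

s1 (pos 1,3,5,7,9,11,13,15): 1⊕0⊕0⊕1⊕1⊕0⊕1⊕0 = 0
s2 (pos 2,3,6,7,10,11,14,15): 1⊕0⊕1⊕1⊕0⊕0⊕0⊕0 = 1
s4 (pos 4,5,6,7,12,13,14,15): 0⊕0⊕1⊕1⊕0⊕1⊕0⊕0 = 1
s8 (pos 8,9,10,11,12,13,14,15): 0⊕1⊕0⊕0⊕0⊕1⊕0⊕0 = 0
Syndrome s8…s1 = 0110 → error at position 6.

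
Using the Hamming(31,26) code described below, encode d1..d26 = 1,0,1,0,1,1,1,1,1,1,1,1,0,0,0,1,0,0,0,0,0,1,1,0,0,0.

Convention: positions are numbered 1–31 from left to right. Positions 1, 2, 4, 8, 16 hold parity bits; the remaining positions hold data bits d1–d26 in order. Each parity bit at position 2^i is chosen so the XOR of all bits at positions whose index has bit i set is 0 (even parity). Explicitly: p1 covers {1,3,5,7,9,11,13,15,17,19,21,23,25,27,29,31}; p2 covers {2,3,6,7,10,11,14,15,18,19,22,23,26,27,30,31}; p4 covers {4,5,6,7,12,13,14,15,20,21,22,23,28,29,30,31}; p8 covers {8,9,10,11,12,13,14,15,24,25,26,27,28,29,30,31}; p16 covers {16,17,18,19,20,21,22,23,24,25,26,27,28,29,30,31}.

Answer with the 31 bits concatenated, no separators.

0111010111111110100010000011000

Place data at non-parity positions: p1 p2 1 p4 0 1 0 p8 1 1 1 1 1 1 1 p16 1 0 0 0 1 0 0 0 0 0 1 1 0 0 0
p1 (pos 1,3,5,7,9,11,13,15,17,19,21,23,25,27,29,31): XOR of data positions = 1⊕0⊕0⊕1⊕1⊕1⊕1⊕1⊕0⊕1⊕0⊕0⊕1⊕0⊕0 = 0
p2 (pos 2,3,6,7,10,11,14,15,18,19,22,23,26,27,30,31): XOR of data positions = 1⊕1⊕0⊕1⊕1⊕1⊕1⊕0⊕0⊕0⊕0⊕0⊕1⊕0⊕0 = 1
p4 (pos 4,5,6,7,12,13,14,15,20,21,22,23,28,29,30,31): XOR of data positions = 0⊕1⊕0⊕1⊕1⊕1⊕1⊕0⊕1⊕0⊕0⊕1⊕0⊕0⊕0 = 1
p8 (pos 8,9,10,11,12,13,14,15,24,25,26,27,28,29,30,31): XOR of data positions = 1⊕1⊕1⊕1⊕1⊕1⊕1⊕0⊕0⊕0⊕1⊕1⊕0⊕0⊕0 = 1
p16 (pos 16,17,18,19,20,21,22,23,24,25,26,27,28,29,30,31): XOR of data positions = 1⊕0⊕0⊕0⊕1⊕0⊕0⊕0⊕0⊕0⊕1⊕1⊕0⊕0⊕0 = 0
Codeword: 0111010111111110100010000011000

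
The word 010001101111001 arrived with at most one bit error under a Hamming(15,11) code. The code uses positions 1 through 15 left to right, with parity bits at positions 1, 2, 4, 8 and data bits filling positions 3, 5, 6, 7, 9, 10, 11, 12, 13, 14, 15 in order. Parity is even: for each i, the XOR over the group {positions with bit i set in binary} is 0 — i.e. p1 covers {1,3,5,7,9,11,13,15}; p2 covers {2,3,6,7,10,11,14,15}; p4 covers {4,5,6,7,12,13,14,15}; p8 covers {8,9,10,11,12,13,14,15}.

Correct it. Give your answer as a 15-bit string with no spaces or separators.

s1 (pos 1,3,5,7,9,11,13,15): 0⊕0⊕0⊕1⊕1⊕1⊕0⊕1 = 0
s2 (pos 2,3,6,7,10,11,14,15): 1⊕0⊕1⊕1⊕1⊕1⊕0⊕1 = 0
s4 (pos 4,5,6,7,12,13,14,15): 0⊕0⊕1⊕1⊕1⊕0⊕0⊕1 = 0
s8 (pos 8,9,10,11,12,13,14,15): 0⊕1⊕1⊕1⊕1⊕0⊕0⊕1 = 1
Syndrome s8…s1 = 1000 → error at position 8.
Flip position 8: 010001101111001 → 010001111111001

010001111111001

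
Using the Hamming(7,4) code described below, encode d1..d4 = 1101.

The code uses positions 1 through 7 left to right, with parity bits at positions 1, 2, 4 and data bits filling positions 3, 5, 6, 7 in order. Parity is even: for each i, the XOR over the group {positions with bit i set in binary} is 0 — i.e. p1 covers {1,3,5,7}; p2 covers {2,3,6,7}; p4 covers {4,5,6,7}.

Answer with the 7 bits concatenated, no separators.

1010101

Place data at non-parity positions: p1 p2 1 p4 1 0 1
p1 (pos 1,3,5,7): XOR of data positions = 1⊕1⊕1 = 1
p2 (pos 2,3,6,7): XOR of data positions = 1⊕0⊕1 = 0
p4 (pos 4,5,6,7): XOR of data positions = 1⊕0⊕1 = 0
Codeword: 1010101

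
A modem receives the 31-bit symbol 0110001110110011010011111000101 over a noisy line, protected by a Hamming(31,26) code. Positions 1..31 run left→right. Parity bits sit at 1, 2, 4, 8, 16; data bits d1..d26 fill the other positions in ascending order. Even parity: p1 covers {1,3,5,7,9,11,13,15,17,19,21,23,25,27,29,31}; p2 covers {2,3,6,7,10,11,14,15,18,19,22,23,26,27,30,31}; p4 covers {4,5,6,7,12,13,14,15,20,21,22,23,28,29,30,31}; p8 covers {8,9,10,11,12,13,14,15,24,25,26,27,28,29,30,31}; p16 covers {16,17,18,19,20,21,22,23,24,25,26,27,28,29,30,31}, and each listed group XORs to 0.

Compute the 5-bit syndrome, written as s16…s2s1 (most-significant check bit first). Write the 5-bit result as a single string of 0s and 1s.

11010

s1 (pos 1,3,5,7,9,11,13,15,17,19,21,23,25,27,29,31): 0⊕1⊕0⊕1⊕1⊕1⊕0⊕1⊕0⊕0⊕1⊕1⊕1⊕0⊕1⊕1 = 0
s2 (pos 2,3,6,7,10,11,14,15,18,19,22,23,26,27,30,31): 1⊕1⊕0⊕1⊕0⊕1⊕0⊕1⊕1⊕0⊕1⊕1⊕0⊕0⊕0⊕1 = 1
s4 (pos 4,5,6,7,12,13,14,15,20,21,22,23,28,29,30,31): 0⊕0⊕0⊕1⊕1⊕0⊕0⊕1⊕0⊕1⊕1⊕1⊕0⊕1⊕0⊕1 = 0
s8 (pos 8,9,10,11,12,13,14,15,24,25,26,27,28,29,30,31): 1⊕1⊕0⊕1⊕1⊕0⊕0⊕1⊕1⊕1⊕0⊕0⊕0⊕1⊕0⊕1 = 1
s16 (pos 16,17,18,19,20,21,22,23,24,25,26,27,28,29,30,31): 1⊕0⊕1⊕0⊕0⊕1⊕1⊕1⊕1⊕1⊕0⊕0⊕0⊕1⊕0⊕1 = 1
Syndrome s16…s1 = 11010 → error at position 26.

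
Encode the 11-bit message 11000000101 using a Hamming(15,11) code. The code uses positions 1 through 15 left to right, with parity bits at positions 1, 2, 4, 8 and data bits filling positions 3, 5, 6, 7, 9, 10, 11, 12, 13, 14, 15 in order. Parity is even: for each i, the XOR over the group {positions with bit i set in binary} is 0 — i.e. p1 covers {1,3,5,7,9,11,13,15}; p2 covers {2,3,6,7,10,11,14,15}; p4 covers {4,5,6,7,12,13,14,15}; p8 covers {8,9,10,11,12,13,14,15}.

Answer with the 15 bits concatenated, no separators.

001110000000101

Place data at non-parity positions: p1 p2 1 p4 1 0 0 p8 0 0 0 0 1 0 1
p1 (pos 1,3,5,7,9,11,13,15): XOR of data positions = 1⊕1⊕0⊕0⊕0⊕1⊕1 = 0
p2 (pos 2,3,6,7,10,11,14,15): XOR of data positions = 1⊕0⊕0⊕0⊕0⊕0⊕1 = 0
p4 (pos 4,5,6,7,12,13,14,15): XOR of data positions = 1⊕0⊕0⊕0⊕1⊕0⊕1 = 1
p8 (pos 8,9,10,11,12,13,14,15): XOR of data positions = 0⊕0⊕0⊕0⊕1⊕0⊕1 = 0
Codeword: 001110000000101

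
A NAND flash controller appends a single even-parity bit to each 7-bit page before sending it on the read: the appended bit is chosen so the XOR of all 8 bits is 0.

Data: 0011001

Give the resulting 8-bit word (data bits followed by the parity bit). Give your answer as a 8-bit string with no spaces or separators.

00110011

XOR of the 7 data bits: 0⊕0⊕1⊕1⊕0⊕0⊕1 = 1
Parity bit = 1 (so all 8 bits XOR to 0).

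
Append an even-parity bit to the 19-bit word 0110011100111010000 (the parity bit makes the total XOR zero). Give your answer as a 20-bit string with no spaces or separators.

01100111001110100001

XOR of the 19 data bits: 0⊕1⊕1⊕0⊕0⊕1⊕1⊕1⊕0⊕0⊕1⊕1⊕1⊕0⊕1⊕0⊕0⊕0⊕0 = 1
Parity bit = 1 (so all 20 bits XOR to 0).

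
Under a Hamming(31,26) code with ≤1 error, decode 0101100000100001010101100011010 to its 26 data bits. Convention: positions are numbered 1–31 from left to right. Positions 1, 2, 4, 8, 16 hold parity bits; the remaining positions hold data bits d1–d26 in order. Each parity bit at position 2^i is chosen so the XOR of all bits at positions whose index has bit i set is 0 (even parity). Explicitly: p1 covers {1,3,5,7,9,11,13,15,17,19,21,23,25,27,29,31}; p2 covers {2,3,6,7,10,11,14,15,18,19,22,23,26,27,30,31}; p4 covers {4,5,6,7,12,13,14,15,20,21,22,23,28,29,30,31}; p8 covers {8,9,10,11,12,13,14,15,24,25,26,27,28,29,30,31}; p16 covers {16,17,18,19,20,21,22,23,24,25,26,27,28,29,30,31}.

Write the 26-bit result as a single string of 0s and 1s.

s1 (pos 1,3,5,7,9,11,13,15,17,19,21,23,25,27,29,31): 0⊕0⊕1⊕0⊕0⊕1⊕0⊕0⊕0⊕0⊕0⊕1⊕0⊕1⊕0⊕0 = 0
s2 (pos 2,3,6,7,10,11,14,15,18,19,22,23,26,27,30,31): 1⊕0⊕0⊕0⊕0⊕1⊕0⊕0⊕1⊕0⊕1⊕1⊕0⊕1⊕1⊕0 = 1
s4 (pos 4,5,6,7,12,13,14,15,20,21,22,23,28,29,30,31): 1⊕1⊕0⊕0⊕0⊕0⊕0⊕0⊕1⊕0⊕1⊕1⊕1⊕0⊕1⊕0 = 1
s8 (pos 8,9,10,11,12,13,14,15,24,25,26,27,28,29,30,31): 0⊕0⊕0⊕1⊕0⊕0⊕0⊕0⊕0⊕0⊕0⊕1⊕1⊕0⊕1⊕0 = 0
s16 (pos 16,17,18,19,20,21,22,23,24,25,26,27,28,29,30,31): 1⊕0⊕1⊕0⊕1⊕0⊕1⊕1⊕0⊕0⊕0⊕1⊕1⊕0⊕1⊕0 = 0
Syndrome s16…s1 = 00110 → error at position 6.
Flip position 6: 0101100000100001010101100011010 → 0101110000100001010101100011010
Read data bits from positions 3,5,6,7,9,10,11,12,13,14,15,17,18,19,20,21,22,23,24,25,26,27,28,29,30,31: 01100010000010101100011010

01100010000010101100011010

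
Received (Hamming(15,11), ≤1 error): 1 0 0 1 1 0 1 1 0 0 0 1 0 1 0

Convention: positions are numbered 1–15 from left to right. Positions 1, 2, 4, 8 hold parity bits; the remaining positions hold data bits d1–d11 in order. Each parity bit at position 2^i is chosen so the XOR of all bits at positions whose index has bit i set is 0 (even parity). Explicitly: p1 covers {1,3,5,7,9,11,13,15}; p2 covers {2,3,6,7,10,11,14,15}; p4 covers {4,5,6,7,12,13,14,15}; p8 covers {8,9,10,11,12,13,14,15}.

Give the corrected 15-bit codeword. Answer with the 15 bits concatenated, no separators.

100110110001110

s1 (pos 1,3,5,7,9,11,13,15): 1⊕0⊕1⊕1⊕0⊕0⊕0⊕0 = 1
s2 (pos 2,3,6,7,10,11,14,15): 0⊕0⊕0⊕1⊕0⊕0⊕1⊕0 = 0
s4 (pos 4,5,6,7,12,13,14,15): 1⊕1⊕0⊕1⊕1⊕0⊕1⊕0 = 1
s8 (pos 8,9,10,11,12,13,14,15): 1⊕0⊕0⊕0⊕1⊕0⊕1⊕0 = 1
Syndrome s8…s1 = 1101 → error at position 13.
Flip position 13: 100110110001010 → 100110110001110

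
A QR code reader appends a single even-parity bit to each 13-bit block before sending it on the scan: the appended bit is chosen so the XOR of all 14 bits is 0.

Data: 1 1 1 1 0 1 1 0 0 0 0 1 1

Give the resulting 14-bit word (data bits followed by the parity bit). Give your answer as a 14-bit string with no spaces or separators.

XOR of the 13 data bits: 1⊕1⊕1⊕1⊕0⊕1⊕1⊕0⊕0⊕0⊕0⊕1⊕1 = 0
Parity bit = 0 (so all 14 bits XOR to 0).

11110110000110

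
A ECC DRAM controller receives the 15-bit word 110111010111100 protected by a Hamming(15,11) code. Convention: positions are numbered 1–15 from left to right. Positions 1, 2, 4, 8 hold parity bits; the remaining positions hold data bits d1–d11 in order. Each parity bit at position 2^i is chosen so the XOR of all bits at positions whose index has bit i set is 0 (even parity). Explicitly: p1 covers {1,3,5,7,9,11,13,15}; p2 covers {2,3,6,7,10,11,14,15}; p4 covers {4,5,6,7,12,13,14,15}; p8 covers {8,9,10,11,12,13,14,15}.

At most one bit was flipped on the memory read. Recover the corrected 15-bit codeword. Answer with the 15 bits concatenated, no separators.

s1 (pos 1,3,5,7,9,11,13,15): 1⊕0⊕1⊕0⊕0⊕1⊕1⊕0 = 0
s2 (pos 2,3,6,7,10,11,14,15): 1⊕0⊕1⊕0⊕1⊕1⊕0⊕0 = 0
s4 (pos 4,5,6,7,12,13,14,15): 1⊕1⊕1⊕0⊕1⊕1⊕0⊕0 = 1
s8 (pos 8,9,10,11,12,13,14,15): 1⊕0⊕1⊕1⊕1⊕1⊕0⊕0 = 1
Syndrome s8…s1 = 1100 → error at position 12.
Flip position 12: 110111010111100 → 110111010110100

110111010110100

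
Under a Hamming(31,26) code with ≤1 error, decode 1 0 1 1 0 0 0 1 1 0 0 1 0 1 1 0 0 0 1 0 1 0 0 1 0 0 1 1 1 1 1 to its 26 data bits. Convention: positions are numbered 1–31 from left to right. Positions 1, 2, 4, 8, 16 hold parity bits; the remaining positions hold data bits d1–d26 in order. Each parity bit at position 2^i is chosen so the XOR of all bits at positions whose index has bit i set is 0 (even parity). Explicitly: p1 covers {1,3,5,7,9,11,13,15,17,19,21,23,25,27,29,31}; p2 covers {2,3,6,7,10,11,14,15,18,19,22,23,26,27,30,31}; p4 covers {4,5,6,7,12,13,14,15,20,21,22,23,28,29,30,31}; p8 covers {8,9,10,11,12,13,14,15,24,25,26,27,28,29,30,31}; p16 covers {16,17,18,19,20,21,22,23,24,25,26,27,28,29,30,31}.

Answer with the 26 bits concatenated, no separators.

10001001010001010010011111

s1 (pos 1,3,5,7,9,11,13,15,17,19,21,23,25,27,29,31): 1⊕1⊕0⊕0⊕1⊕0⊕0⊕1⊕0⊕1⊕1⊕0⊕0⊕1⊕1⊕1 = 1
s2 (pos 2,3,6,7,10,11,14,15,18,19,22,23,26,27,30,31): 0⊕1⊕0⊕0⊕0⊕0⊕1⊕1⊕0⊕1⊕0⊕0⊕0⊕1⊕1⊕1 = 1
s4 (pos 4,5,6,7,12,13,14,15,20,21,22,23,28,29,30,31): 1⊕0⊕0⊕0⊕1⊕0⊕1⊕1⊕0⊕1⊕0⊕0⊕1⊕1⊕1⊕1 = 1
s8 (pos 8,9,10,11,12,13,14,15,24,25,26,27,28,29,30,31): 1⊕1⊕0⊕0⊕1⊕0⊕1⊕1⊕1⊕0⊕0⊕1⊕1⊕1⊕1⊕1 = 1
s16 (pos 16,17,18,19,20,21,22,23,24,25,26,27,28,29,30,31): 0⊕0⊕0⊕1⊕0⊕1⊕0⊕0⊕1⊕0⊕0⊕1⊕1⊕1⊕1⊕1 = 0
Syndrome s16…s1 = 01111 → error at position 15.
Flip position 15: 1011000110010110001010010011111 → 1011000110010100001010010011111
Read data bits from positions 3,5,6,7,9,10,11,12,13,14,15,17,18,19,20,21,22,23,24,25,26,27,28,29,30,31: 10001001010001010010011111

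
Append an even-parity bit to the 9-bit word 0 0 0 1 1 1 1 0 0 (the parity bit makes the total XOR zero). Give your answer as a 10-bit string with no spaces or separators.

0001111000

XOR of the 9 data bits: 0⊕0⊕0⊕1⊕1⊕1⊕1⊕0⊕0 = 0
Parity bit = 0 (so all 10 bits XOR to 0).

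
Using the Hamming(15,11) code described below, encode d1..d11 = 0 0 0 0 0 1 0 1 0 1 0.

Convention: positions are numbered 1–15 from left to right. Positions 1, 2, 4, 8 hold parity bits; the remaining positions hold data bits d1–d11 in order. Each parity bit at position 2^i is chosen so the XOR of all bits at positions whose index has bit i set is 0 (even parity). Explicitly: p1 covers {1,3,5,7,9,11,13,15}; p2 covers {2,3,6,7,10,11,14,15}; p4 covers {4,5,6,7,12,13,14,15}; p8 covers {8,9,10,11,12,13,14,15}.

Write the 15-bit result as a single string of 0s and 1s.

000000010101010

Place data at non-parity positions: p1 p2 0 p4 0 0 0 p8 0 1 0 1 0 1 0
p1 (pos 1,3,5,7,9,11,13,15): XOR of data positions = 0⊕0⊕0⊕0⊕0⊕0⊕0 = 0
p2 (pos 2,3,6,7,10,11,14,15): XOR of data positions = 0⊕0⊕0⊕1⊕0⊕1⊕0 = 0
p4 (pos 4,5,6,7,12,13,14,15): XOR of data positions = 0⊕0⊕0⊕1⊕0⊕1⊕0 = 0
p8 (pos 8,9,10,11,12,13,14,15): XOR of data positions = 0⊕1⊕0⊕1⊕0⊕1⊕0 = 1
Codeword: 000000010101010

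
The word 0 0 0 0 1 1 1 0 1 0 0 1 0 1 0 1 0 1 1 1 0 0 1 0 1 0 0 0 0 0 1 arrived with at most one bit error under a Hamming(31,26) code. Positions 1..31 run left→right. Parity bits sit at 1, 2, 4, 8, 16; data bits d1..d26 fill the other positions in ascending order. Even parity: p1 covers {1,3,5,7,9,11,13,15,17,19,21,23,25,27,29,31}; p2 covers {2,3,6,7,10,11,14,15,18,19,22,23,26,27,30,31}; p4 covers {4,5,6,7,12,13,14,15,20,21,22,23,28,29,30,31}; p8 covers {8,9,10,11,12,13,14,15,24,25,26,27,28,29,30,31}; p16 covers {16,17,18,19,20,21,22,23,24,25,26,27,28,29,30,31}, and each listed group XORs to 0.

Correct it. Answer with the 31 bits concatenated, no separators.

0000111010010101011100101010001

s1 (pos 1,3,5,7,9,11,13,15,17,19,21,23,25,27,29,31): 0⊕0⊕1⊕1⊕1⊕0⊕0⊕0⊕0⊕1⊕0⊕1⊕1⊕0⊕0⊕1 = 1
s2 (pos 2,3,6,7,10,11,14,15,18,19,22,23,26,27,30,31): 0⊕0⊕1⊕1⊕0⊕0⊕1⊕0⊕1⊕1⊕0⊕1⊕0⊕0⊕0⊕1 = 1
s4 (pos 4,5,6,7,12,13,14,15,20,21,22,23,28,29,30,31): 0⊕1⊕1⊕1⊕1⊕0⊕1⊕0⊕1⊕0⊕0⊕1⊕0⊕0⊕0⊕1 = 0
s8 (pos 8,9,10,11,12,13,14,15,24,25,26,27,28,29,30,31): 0⊕1⊕0⊕0⊕1⊕0⊕1⊕0⊕0⊕1⊕0⊕0⊕0⊕0⊕0⊕1 = 1
s16 (pos 16,17,18,19,20,21,22,23,24,25,26,27,28,29,30,31): 1⊕0⊕1⊕1⊕1⊕0⊕0⊕1⊕0⊕1⊕0⊕0⊕0⊕0⊕0⊕1 = 1
Syndrome s16…s1 = 11011 → error at position 27.
Flip position 27: 0000111010010101011100101000001 → 0000111010010101011100101010001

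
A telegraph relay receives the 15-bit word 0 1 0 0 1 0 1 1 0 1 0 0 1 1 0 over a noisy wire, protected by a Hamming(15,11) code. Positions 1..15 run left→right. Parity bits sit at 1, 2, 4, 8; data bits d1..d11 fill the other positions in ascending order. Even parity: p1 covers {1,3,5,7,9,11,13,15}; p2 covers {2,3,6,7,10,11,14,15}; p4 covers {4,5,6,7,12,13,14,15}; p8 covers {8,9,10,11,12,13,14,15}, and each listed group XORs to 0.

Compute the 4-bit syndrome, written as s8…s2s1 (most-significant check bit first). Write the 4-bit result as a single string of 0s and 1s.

s1 (pos 1,3,5,7,9,11,13,15): 0⊕0⊕1⊕1⊕0⊕0⊕1⊕0 = 1
s2 (pos 2,3,6,7,10,11,14,15): 1⊕0⊕0⊕1⊕1⊕0⊕1⊕0 = 0
s4 (pos 4,5,6,7,12,13,14,15): 0⊕1⊕0⊕1⊕0⊕1⊕1⊕0 = 0
s8 (pos 8,9,10,11,12,13,14,15): 1⊕0⊕1⊕0⊕0⊕1⊕1⊕0 = 0
Syndrome s8…s1 = 0001 → error at position 1.

0001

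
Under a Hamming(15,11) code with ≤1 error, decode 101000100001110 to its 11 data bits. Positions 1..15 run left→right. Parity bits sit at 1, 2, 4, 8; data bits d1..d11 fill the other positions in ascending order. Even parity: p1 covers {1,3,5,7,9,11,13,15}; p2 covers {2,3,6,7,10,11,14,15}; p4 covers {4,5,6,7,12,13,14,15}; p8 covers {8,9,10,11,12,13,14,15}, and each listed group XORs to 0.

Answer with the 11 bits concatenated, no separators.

s1 (pos 1,3,5,7,9,11,13,15): 1⊕1⊕0⊕1⊕0⊕0⊕1⊕0 = 0
s2 (pos 2,3,6,7,10,11,14,15): 0⊕1⊕0⊕1⊕0⊕0⊕1⊕0 = 1
s4 (pos 4,5,6,7,12,13,14,15): 0⊕0⊕0⊕1⊕1⊕1⊕1⊕0 = 0
s8 (pos 8,9,10,11,12,13,14,15): 0⊕0⊕0⊕0⊕1⊕1⊕1⊕0 = 1
Syndrome s8…s1 = 1010 → error at position 10.
Flip position 10: 101000100001110 → 101000100101110
Read data bits from positions 3,5,6,7,9,10,11,12,13,14,15: 10010101110

10010101110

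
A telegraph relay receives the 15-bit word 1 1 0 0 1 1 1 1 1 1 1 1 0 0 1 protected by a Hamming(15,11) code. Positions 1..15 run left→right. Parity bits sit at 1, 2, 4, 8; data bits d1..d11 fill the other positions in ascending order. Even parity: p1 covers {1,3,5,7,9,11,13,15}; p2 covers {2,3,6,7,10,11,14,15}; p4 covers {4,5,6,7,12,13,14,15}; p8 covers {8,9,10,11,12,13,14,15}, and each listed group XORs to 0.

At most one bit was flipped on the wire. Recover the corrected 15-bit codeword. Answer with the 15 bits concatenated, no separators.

s1 (pos 1,3,5,7,9,11,13,15): 1⊕0⊕1⊕1⊕1⊕1⊕0⊕1 = 0
s2 (pos 2,3,6,7,10,11,14,15): 1⊕0⊕1⊕1⊕1⊕1⊕0⊕1 = 0
s4 (pos 4,5,6,7,12,13,14,15): 0⊕1⊕1⊕1⊕1⊕0⊕0⊕1 = 1
s8 (pos 8,9,10,11,12,13,14,15): 1⊕1⊕1⊕1⊕1⊕0⊕0⊕1 = 0
Syndrome s8…s1 = 0100 → error at position 4.
Flip position 4: 110011111111001 → 110111111111001

110111111111001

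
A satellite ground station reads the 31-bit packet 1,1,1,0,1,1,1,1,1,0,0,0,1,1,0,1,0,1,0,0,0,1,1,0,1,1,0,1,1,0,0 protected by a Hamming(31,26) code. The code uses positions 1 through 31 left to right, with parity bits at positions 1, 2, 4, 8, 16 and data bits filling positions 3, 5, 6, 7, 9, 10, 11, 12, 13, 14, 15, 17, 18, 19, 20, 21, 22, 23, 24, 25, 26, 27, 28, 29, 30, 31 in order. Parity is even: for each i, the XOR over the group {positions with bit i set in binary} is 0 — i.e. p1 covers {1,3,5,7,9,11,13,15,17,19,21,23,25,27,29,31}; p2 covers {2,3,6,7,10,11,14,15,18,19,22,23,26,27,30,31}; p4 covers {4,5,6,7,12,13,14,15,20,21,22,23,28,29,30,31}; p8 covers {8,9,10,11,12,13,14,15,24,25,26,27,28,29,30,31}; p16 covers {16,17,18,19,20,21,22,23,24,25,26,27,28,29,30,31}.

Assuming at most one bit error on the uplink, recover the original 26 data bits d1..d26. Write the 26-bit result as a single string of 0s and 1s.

11101000110010001101101100

s1 (pos 1,3,5,7,9,11,13,15,17,19,21,23,25,27,29,31): 1⊕1⊕1⊕1⊕1⊕0⊕1⊕0⊕0⊕0⊕0⊕1⊕1⊕0⊕1⊕0 = 1
s2 (pos 2,3,6,7,10,11,14,15,18,19,22,23,26,27,30,31): 1⊕1⊕1⊕1⊕0⊕0⊕1⊕0⊕1⊕0⊕1⊕1⊕1⊕0⊕0⊕0 = 1
s4 (pos 4,5,6,7,12,13,14,15,20,21,22,23,28,29,30,31): 0⊕1⊕1⊕1⊕0⊕1⊕1⊕0⊕0⊕0⊕1⊕1⊕1⊕1⊕0⊕0 = 1
s8 (pos 8,9,10,11,12,13,14,15,24,25,26,27,28,29,30,31): 1⊕1⊕0⊕0⊕0⊕1⊕1⊕0⊕0⊕1⊕1⊕0⊕1⊕1⊕0⊕0 = 0
s16 (pos 16,17,18,19,20,21,22,23,24,25,26,27,28,29,30,31): 1⊕0⊕1⊕0⊕0⊕0⊕1⊕1⊕0⊕1⊕1⊕0⊕1⊕1⊕0⊕0 = 0
Syndrome s16…s1 = 00111 → error at position 7.
Flip position 7: 1110111110001101010001101101100 → 1110110110001101010001101101100
Read data bits from positions 3,5,6,7,9,10,11,12,13,14,15,17,18,19,20,21,22,23,24,25,26,27,28,29,30,31: 11101000110010001101101100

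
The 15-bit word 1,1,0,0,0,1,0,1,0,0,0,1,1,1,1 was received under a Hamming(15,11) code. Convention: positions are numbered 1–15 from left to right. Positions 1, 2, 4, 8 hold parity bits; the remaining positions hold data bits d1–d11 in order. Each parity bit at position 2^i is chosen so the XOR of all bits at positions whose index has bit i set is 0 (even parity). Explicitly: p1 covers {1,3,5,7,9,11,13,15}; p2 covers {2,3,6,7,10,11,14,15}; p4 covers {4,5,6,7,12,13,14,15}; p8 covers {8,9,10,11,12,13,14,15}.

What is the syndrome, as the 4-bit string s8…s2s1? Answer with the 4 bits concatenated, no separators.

s1 (pos 1,3,5,7,9,11,13,15): 1⊕0⊕0⊕0⊕0⊕0⊕1⊕1 = 1
s2 (pos 2,3,6,7,10,11,14,15): 1⊕0⊕1⊕0⊕0⊕0⊕1⊕1 = 0
s4 (pos 4,5,6,7,12,13,14,15): 0⊕0⊕1⊕0⊕1⊕1⊕1⊕1 = 1
s8 (pos 8,9,10,11,12,13,14,15): 1⊕0⊕0⊕0⊕1⊕1⊕1⊕1 = 1
Syndrome s8…s1 = 1101 → error at position 13.

1101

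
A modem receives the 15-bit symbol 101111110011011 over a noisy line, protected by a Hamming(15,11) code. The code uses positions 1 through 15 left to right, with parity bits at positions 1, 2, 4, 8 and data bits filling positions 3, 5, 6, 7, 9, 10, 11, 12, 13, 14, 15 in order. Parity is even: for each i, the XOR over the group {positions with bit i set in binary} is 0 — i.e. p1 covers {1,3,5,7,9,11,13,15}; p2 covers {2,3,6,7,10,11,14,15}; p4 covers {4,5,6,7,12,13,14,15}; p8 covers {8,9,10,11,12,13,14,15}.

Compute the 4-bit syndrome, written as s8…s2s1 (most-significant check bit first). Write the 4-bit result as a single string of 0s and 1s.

s1 (pos 1,3,5,7,9,11,13,15): 1⊕1⊕1⊕1⊕0⊕1⊕0⊕1 = 0
s2 (pos 2,3,6,7,10,11,14,15): 0⊕1⊕1⊕1⊕0⊕1⊕1⊕1 = 0
s4 (pos 4,5,6,7,12,13,14,15): 1⊕1⊕1⊕1⊕1⊕0⊕1⊕1 = 1
s8 (pos 8,9,10,11,12,13,14,15): 1⊕0⊕0⊕1⊕1⊕0⊕1⊕1 = 1
Syndrome s8…s1 = 1100 → error at position 12.

1100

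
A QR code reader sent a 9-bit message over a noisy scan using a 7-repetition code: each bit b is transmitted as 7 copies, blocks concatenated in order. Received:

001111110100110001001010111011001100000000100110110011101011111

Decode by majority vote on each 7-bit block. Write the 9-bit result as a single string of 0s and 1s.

Block 1 (0011111): 5 ones → 1
Block 2 (1010011): 4 ones → 1
Block 3 (0001001): 2 ones → 0
Block 4 (0101110): 4 ones → 1
Block 5 (1100110): 4 ones → 1
Block 6 (0000000): 0 ones → 0
Block 7 (1001101): 4 ones → 1
Block 8 (1001110): 4 ones → 1
Block 9 (1011111): 6 ones → 1

110110111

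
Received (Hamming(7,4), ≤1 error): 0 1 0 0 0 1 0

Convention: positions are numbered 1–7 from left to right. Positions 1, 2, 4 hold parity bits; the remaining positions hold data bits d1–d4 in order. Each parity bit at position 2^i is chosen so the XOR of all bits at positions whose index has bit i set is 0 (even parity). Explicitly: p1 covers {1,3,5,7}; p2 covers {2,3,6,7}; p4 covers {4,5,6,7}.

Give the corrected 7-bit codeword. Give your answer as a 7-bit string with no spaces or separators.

0101010

s1 (pos 1,3,5,7): 0⊕0⊕0⊕0 = 0
s2 (pos 2,3,6,7): 1⊕0⊕1⊕0 = 0
s4 (pos 4,5,6,7): 0⊕0⊕1⊕0 = 1
Syndrome s4…s1 = 100 → error at position 4.
Flip position 4: 0100010 → 0101010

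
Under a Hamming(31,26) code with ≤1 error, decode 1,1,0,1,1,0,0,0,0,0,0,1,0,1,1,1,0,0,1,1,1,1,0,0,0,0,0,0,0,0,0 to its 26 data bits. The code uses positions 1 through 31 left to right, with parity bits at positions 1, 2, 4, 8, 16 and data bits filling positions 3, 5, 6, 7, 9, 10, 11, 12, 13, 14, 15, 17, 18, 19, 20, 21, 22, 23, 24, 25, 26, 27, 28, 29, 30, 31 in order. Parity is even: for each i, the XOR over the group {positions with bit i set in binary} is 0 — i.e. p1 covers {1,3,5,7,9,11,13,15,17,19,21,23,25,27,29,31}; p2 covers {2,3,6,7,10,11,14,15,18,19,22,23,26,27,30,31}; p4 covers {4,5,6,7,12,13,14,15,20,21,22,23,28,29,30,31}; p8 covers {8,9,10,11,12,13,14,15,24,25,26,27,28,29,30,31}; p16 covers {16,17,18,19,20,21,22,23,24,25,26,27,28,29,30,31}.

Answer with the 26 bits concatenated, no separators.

01000001011001111000010000

s1 (pos 1,3,5,7,9,11,13,15,17,19,21,23,25,27,29,31): 1⊕0⊕1⊕0⊕0⊕0⊕0⊕1⊕0⊕1⊕1⊕0⊕0⊕0⊕0⊕0 = 1
s2 (pos 2,3,6,7,10,11,14,15,18,19,22,23,26,27,30,31): 1⊕0⊕0⊕0⊕0⊕0⊕1⊕1⊕0⊕1⊕1⊕0⊕0⊕0⊕0⊕0 = 1
s4 (pos 4,5,6,7,12,13,14,15,20,21,22,23,28,29,30,31): 1⊕1⊕0⊕0⊕1⊕0⊕1⊕1⊕1⊕1⊕1⊕0⊕0⊕0⊕0⊕0 = 0
s8 (pos 8,9,10,11,12,13,14,15,24,25,26,27,28,29,30,31): 0⊕0⊕0⊕0⊕1⊕0⊕1⊕1⊕0⊕0⊕0⊕0⊕0⊕0⊕0⊕0 = 1
s16 (pos 16,17,18,19,20,21,22,23,24,25,26,27,28,29,30,31): 1⊕0⊕0⊕1⊕1⊕1⊕1⊕0⊕0⊕0⊕0⊕0⊕0⊕0⊕0⊕0 = 1
Syndrome s16…s1 = 11011 → error at position 27.
Flip position 27: 1101100000010111001111000000000 → 1101100000010111001111000010000
Read data bits from positions 3,5,6,7,9,10,11,12,13,14,15,17,18,19,20,21,22,23,24,25,26,27,28,29,30,31: 01000001011001111000010000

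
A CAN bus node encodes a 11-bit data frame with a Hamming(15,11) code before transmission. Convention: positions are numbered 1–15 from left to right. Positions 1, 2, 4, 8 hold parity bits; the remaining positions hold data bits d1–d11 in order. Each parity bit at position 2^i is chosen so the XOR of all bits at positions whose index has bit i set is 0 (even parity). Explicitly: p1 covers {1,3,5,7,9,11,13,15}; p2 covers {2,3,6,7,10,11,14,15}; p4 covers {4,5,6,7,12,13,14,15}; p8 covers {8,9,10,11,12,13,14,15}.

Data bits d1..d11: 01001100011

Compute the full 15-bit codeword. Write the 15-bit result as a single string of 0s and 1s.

Place data at non-parity positions: p1 p2 0 p4 1 0 0 p8 1 1 0 0 0 1 1
p1 (pos 1,3,5,7,9,11,13,15): XOR of data positions = 0⊕1⊕0⊕1⊕0⊕0⊕1 = 1
p2 (pos 2,3,6,7,10,11,14,15): XOR of data positions = 0⊕0⊕0⊕1⊕0⊕1⊕1 = 1
p4 (pos 4,5,6,7,12,13,14,15): XOR of data positions = 1⊕0⊕0⊕0⊕0⊕1⊕1 = 1
p8 (pos 8,9,10,11,12,13,14,15): XOR of data positions = 1⊕1⊕0⊕0⊕0⊕1⊕1 = 0
Codeword: 110110001100011

110110001100011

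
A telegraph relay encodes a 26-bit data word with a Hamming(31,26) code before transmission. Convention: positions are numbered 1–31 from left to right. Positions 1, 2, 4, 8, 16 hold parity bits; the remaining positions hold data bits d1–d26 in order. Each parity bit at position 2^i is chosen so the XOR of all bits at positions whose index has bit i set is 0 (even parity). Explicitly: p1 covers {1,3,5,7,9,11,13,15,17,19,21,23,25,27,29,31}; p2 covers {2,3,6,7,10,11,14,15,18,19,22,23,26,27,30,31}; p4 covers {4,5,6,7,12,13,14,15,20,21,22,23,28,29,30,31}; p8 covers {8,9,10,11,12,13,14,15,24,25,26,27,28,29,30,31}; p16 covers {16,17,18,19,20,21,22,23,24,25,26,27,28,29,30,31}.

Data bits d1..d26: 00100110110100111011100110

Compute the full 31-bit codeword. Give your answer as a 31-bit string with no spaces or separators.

Place data at non-parity positions: p1 p2 0 p4 0 1 0 p8 0 1 1 0 1 1 0 p16 1 0 0 1 1 1 0 1 1 1 0 0 1 1 0
p1 (pos 1,3,5,7,9,11,13,15,17,19,21,23,25,27,29,31): XOR of data positions = 0⊕0⊕0⊕0⊕1⊕1⊕0⊕1⊕0⊕1⊕0⊕1⊕0⊕1⊕0 = 0
p2 (pos 2,3,6,7,10,11,14,15,18,19,22,23,26,27,30,31): XOR of data positions = 0⊕1⊕0⊕1⊕1⊕1⊕0⊕0⊕0⊕1⊕0⊕1⊕0⊕1⊕0 = 1
p4 (pos 4,5,6,7,12,13,14,15,20,21,22,23,28,29,30,31): XOR of data positions = 0⊕1⊕0⊕0⊕1⊕1⊕0⊕1⊕1⊕1⊕0⊕0⊕1⊕1⊕0 = 0
p8 (pos 8,9,10,11,12,13,14,15,24,25,26,27,28,29,30,31): XOR of data positions = 0⊕1⊕1⊕0⊕1⊕1⊕0⊕1⊕1⊕1⊕0⊕0⊕1⊕1⊕0 = 1
p16 (pos 16,17,18,19,20,21,22,23,24,25,26,27,28,29,30,31): XOR of data positions = 1⊕0⊕0⊕1⊕1⊕1⊕0⊕1⊕1⊕1⊕0⊕0⊕1⊕1⊕0 = 1
Codeword: 0100010101101101100111011100110

0100010101101101100111011100110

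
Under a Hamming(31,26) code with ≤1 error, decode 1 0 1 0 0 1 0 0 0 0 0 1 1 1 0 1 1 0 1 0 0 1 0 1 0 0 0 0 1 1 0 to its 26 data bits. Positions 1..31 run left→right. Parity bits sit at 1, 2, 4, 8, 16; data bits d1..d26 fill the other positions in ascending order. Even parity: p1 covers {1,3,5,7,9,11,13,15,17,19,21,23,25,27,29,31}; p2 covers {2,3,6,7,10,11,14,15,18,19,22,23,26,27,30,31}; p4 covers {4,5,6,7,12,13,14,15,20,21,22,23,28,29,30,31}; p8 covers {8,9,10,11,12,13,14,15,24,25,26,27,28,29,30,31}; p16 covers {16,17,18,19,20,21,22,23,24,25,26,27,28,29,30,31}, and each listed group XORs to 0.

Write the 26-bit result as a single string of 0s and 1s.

s1 (pos 1,3,5,7,9,11,13,15,17,19,21,23,25,27,29,31): 1⊕1⊕0⊕0⊕0⊕0⊕1⊕0⊕1⊕1⊕0⊕0⊕0⊕0⊕1⊕0 = 0
s2 (pos 2,3,6,7,10,11,14,15,18,19,22,23,26,27,30,31): 0⊕1⊕1⊕0⊕0⊕0⊕1⊕0⊕0⊕1⊕1⊕0⊕0⊕0⊕1⊕0 = 0
s4 (pos 4,5,6,7,12,13,14,15,20,21,22,23,28,29,30,31): 0⊕0⊕1⊕0⊕1⊕1⊕1⊕0⊕0⊕0⊕1⊕0⊕0⊕1⊕1⊕0 = 1
s8 (pos 8,9,10,11,12,13,14,15,24,25,26,27,28,29,30,31): 0⊕0⊕0⊕0⊕1⊕1⊕1⊕0⊕1⊕0⊕0⊕0⊕0⊕1⊕1⊕0 = 0
s16 (pos 16,17,18,19,20,21,22,23,24,25,26,27,28,29,30,31): 1⊕1⊕0⊕1⊕0⊕0⊕1⊕0⊕1⊕0⊕0⊕0⊕0⊕1⊕1⊕0 = 1
Syndrome s16…s1 = 10100 → error at position 20.
Flip position 20: 1010010000011101101001010000110 → 1010010000011101101101010000110
Read data bits from positions 3,5,6,7,9,10,11,12,13,14,15,17,18,19,20,21,22,23,24,25,26,27,28,29,30,31: 10100001110101101010000110

10100001110101101010000110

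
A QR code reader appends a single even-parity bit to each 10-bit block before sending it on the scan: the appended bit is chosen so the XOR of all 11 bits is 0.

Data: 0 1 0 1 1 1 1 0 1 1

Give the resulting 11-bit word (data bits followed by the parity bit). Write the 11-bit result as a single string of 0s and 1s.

01011110111

XOR of the 10 data bits: 0⊕1⊕0⊕1⊕1⊕1⊕1⊕0⊕1⊕1 = 1
Parity bit = 1 (so all 11 bits XOR to 0).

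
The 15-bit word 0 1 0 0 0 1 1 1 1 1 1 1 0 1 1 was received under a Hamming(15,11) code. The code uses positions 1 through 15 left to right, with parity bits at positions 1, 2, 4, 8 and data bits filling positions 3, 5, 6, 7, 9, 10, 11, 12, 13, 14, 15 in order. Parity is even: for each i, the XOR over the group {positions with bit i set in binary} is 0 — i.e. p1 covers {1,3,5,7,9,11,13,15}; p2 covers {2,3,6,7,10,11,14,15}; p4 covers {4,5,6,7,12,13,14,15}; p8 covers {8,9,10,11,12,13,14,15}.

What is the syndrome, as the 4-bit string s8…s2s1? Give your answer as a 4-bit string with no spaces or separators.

1110

s1 (pos 1,3,5,7,9,11,13,15): 0⊕0⊕0⊕1⊕1⊕1⊕0⊕1 = 0
s2 (pos 2,3,6,7,10,11,14,15): 1⊕0⊕1⊕1⊕1⊕1⊕1⊕1 = 1
s4 (pos 4,5,6,7,12,13,14,15): 0⊕0⊕1⊕1⊕1⊕0⊕1⊕1 = 1
s8 (pos 8,9,10,11,12,13,14,15): 1⊕1⊕1⊕1⊕1⊕0⊕1⊕1 = 1
Syndrome s8…s1 = 1110 → error at position 14.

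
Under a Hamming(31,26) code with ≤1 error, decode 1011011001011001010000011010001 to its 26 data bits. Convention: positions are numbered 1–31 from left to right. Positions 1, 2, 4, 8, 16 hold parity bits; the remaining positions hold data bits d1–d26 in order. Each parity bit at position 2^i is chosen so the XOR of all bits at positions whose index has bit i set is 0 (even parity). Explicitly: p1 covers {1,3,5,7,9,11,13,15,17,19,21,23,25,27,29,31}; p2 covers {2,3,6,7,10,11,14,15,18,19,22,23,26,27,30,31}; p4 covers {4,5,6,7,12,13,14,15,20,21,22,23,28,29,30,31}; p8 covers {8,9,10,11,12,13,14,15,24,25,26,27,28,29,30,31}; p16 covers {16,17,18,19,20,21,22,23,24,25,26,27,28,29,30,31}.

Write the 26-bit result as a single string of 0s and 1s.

s1 (pos 1,3,5,7,9,11,13,15,17,19,21,23,25,27,29,31): 1⊕1⊕0⊕1⊕0⊕0⊕1⊕0⊕0⊕0⊕0⊕0⊕1⊕1⊕0⊕1 = 1
s2 (pos 2,3,6,7,10,11,14,15,18,19,22,23,26,27,30,31): 0⊕1⊕1⊕1⊕1⊕0⊕0⊕0⊕1⊕0⊕0⊕0⊕0⊕1⊕0⊕1 = 1
s4 (pos 4,5,6,7,12,13,14,15,20,21,22,23,28,29,30,31): 1⊕0⊕1⊕1⊕1⊕1⊕0⊕0⊕0⊕0⊕0⊕0⊕0⊕0⊕0⊕1 = 0
s8 (pos 8,9,10,11,12,13,14,15,24,25,26,27,28,29,30,31): 0⊕0⊕1⊕0⊕1⊕1⊕0⊕0⊕1⊕1⊕0⊕1⊕0⊕0⊕0⊕1 = 1
s16 (pos 16,17,18,19,20,21,22,23,24,25,26,27,28,29,30,31): 1⊕0⊕1⊕0⊕0⊕0⊕0⊕0⊕1⊕1⊕0⊕1⊕0⊕0⊕0⊕1 = 0
Syndrome s16…s1 = 01011 → error at position 11.
Flip position 11: 1011011001011001010000011010001 → 1011011001111001010000011010001
Read data bits from positions 3,5,6,7,9,10,11,12,13,14,15,17,18,19,20,21,22,23,24,25,26,27,28,29,30,31: 10110111100010000011010001

10110111100010000011010001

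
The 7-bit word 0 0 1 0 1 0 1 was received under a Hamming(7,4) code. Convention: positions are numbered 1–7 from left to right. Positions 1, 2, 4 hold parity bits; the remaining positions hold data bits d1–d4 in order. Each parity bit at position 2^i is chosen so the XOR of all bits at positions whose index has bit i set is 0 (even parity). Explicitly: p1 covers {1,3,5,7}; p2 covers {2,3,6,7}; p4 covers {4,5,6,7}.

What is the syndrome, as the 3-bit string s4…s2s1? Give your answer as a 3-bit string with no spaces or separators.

001

s1 (pos 1,3,5,7): 0⊕1⊕1⊕1 = 1
s2 (pos 2,3,6,7): 0⊕1⊕0⊕1 = 0
s4 (pos 4,5,6,7): 0⊕1⊕0⊕1 = 0
Syndrome s4…s1 = 001 → error at position 1.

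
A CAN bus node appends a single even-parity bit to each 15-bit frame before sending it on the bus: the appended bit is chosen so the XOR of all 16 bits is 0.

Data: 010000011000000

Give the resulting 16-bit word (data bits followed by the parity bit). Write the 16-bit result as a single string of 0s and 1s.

XOR of the 15 data bits: 0⊕1⊕0⊕0⊕0⊕0⊕0⊕1⊕1⊕0⊕0⊕0⊕0⊕0⊕0 = 1
Parity bit = 1 (so all 16 bits XOR to 0).

0100000110000001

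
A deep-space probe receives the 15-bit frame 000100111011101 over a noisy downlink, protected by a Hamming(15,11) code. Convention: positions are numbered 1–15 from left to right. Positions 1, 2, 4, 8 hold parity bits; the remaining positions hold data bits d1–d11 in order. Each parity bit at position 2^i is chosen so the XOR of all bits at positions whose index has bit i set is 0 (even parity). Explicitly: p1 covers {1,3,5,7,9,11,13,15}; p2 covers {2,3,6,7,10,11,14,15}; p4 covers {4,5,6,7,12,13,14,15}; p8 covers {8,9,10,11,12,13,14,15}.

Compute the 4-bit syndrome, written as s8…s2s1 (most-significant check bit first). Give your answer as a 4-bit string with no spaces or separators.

0111

s1 (pos 1,3,5,7,9,11,13,15): 0⊕0⊕0⊕1⊕1⊕1⊕1⊕1 = 1
s2 (pos 2,3,6,7,10,11,14,15): 0⊕0⊕0⊕1⊕0⊕1⊕0⊕1 = 1
s4 (pos 4,5,6,7,12,13,14,15): 1⊕0⊕0⊕1⊕1⊕1⊕0⊕1 = 1
s8 (pos 8,9,10,11,12,13,14,15): 1⊕1⊕0⊕1⊕1⊕1⊕0⊕1 = 0
Syndrome s8…s1 = 0111 → error at position 7.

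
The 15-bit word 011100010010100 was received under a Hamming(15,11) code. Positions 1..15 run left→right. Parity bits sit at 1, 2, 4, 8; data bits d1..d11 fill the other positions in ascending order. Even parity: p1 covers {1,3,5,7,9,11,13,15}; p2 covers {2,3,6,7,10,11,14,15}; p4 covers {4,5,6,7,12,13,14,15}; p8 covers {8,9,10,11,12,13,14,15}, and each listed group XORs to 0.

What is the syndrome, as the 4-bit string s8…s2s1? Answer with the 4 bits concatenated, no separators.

1011

s1 (pos 1,3,5,7,9,11,13,15): 0⊕1⊕0⊕0⊕0⊕1⊕1⊕0 = 1
s2 (pos 2,3,6,7,10,11,14,15): 1⊕1⊕0⊕0⊕0⊕1⊕0⊕0 = 1
s4 (pos 4,5,6,7,12,13,14,15): 1⊕0⊕0⊕0⊕0⊕1⊕0⊕0 = 0
s8 (pos 8,9,10,11,12,13,14,15): 1⊕0⊕0⊕1⊕0⊕1⊕0⊕0 = 1
Syndrome s8…s1 = 1011 → error at position 11.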